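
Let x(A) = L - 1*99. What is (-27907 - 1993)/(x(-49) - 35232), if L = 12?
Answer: 29900/35319 ≈ 0.84657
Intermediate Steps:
x(A) = -87 (x(A) = 12 - 1*99 = 12 - 99 = -87)
(-27907 - 1993)/(x(-49) - 35232) = (-27907 - 1993)/(-87 - 35232) = -29900/(-35319) = -29900*(-1/35319) = 29900/35319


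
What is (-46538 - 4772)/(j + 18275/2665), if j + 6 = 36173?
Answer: -13674115/9640333 ≈ -1.4184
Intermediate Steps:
j = 36167 (j = -6 + 36173 = 36167)
(-46538 - 4772)/(j + 18275/2665) = (-46538 - 4772)/(36167 + 18275/2665) = -51310/(36167 + 18275*(1/2665)) = -51310/(36167 + 3655/533) = -51310/19280666/533 = -51310*533/19280666 = -13674115/9640333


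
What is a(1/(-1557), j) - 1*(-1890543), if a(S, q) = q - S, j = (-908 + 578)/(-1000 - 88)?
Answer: 1601305302793/847008 ≈ 1.8905e+6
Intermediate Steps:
j = 165/544 (j = -330/(-1088) = -330*(-1/1088) = 165/544 ≈ 0.30331)
a(1/(-1557), j) - 1*(-1890543) = (165/544 - 1/(-1557)) - 1*(-1890543) = (165/544 - 1*(-1/1557)) + 1890543 = (165/544 + 1/1557) + 1890543 = 257449/847008 + 1890543 = 1601305302793/847008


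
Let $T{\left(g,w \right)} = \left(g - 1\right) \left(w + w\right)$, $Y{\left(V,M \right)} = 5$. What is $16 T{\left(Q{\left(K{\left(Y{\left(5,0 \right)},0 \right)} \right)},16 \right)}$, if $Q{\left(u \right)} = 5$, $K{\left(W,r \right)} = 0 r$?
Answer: $2048$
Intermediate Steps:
$K{\left(W,r \right)} = 0$
$T{\left(g,w \right)} = 2 w \left(-1 + g\right)$ ($T{\left(g,w \right)} = \left(-1 + g\right) 2 w = 2 w \left(-1 + g\right)$)
$16 T{\left(Q{\left(K{\left(Y{\left(5,0 \right)},0 \right)} \right)},16 \right)} = 16 \cdot 2 \cdot 16 \left(-1 + 5\right) = 16 \cdot 2 \cdot 16 \cdot 4 = 16 \cdot 128 = 2048$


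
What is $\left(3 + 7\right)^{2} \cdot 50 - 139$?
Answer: $4861$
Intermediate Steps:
$\left(3 + 7\right)^{2} \cdot 50 - 139 = 10^{2} \cdot 50 - 139 = 100 \cdot 50 - 139 = 5000 - 139 = 4861$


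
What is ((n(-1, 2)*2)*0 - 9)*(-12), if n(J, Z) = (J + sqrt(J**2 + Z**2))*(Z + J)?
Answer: 108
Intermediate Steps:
n(J, Z) = (J + Z)*(J + sqrt(J**2 + Z**2)) (n(J, Z) = (J + sqrt(J**2 + Z**2))*(J + Z) = (J + Z)*(J + sqrt(J**2 + Z**2)))
((n(-1, 2)*2)*0 - 9)*(-12) = ((((-1)**2 - 1*2 - sqrt((-1)**2 + 2**2) + 2*sqrt((-1)**2 + 2**2))*2)*0 - 9)*(-12) = (((1 - 2 - sqrt(1 + 4) + 2*sqrt(1 + 4))*2)*0 - 9)*(-12) = (((1 - 2 - sqrt(5) + 2*sqrt(5))*2)*0 - 9)*(-12) = (((-1 + sqrt(5))*2)*0 - 9)*(-12) = ((-2 + 2*sqrt(5))*0 - 9)*(-12) = (0 - 9)*(-12) = -9*(-12) = 108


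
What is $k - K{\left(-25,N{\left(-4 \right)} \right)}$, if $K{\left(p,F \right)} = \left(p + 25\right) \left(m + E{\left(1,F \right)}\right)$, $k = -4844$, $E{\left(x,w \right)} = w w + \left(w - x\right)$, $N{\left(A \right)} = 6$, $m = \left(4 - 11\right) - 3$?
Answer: $-4844$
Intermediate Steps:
$m = -10$ ($m = -7 - 3 = -10$)
$E{\left(x,w \right)} = w + w^{2} - x$ ($E{\left(x,w \right)} = w^{2} + \left(w - x\right) = w + w^{2} - x$)
$K{\left(p,F \right)} = \left(25 + p\right) \left(-11 + F + F^{2}\right)$ ($K{\left(p,F \right)} = \left(p + 25\right) \left(-10 + \left(F + F^{2} - 1\right)\right) = \left(25 + p\right) \left(-10 + \left(F + F^{2} - 1\right)\right) = \left(25 + p\right) \left(-10 + \left(-1 + F + F^{2}\right)\right) = \left(25 + p\right) \left(-11 + F + F^{2}\right)$)
$k - K{\left(-25,N{\left(-4 \right)} \right)} = -4844 - \left(-275 - -250 + 25 \cdot 6 + 25 \cdot 6^{2} - 25 \left(-1 + 6 + 6^{2}\right)\right) = -4844 - \left(-275 + 250 + 150 + 25 \cdot 36 - 25 \left(-1 + 6 + 36\right)\right) = -4844 - \left(-275 + 250 + 150 + 900 - 1025\right) = -4844 - 0 = -4844 + 0 = -4844$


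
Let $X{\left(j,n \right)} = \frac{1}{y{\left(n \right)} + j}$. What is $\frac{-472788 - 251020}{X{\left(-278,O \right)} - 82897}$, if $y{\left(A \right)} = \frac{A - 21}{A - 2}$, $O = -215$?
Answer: $\frac{43493622720}{4981280947} \approx 8.7314$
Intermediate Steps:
$y{\left(A \right)} = \frac{-21 + A}{-2 + A}$
$X{\left(j,n \right)} = \frac{1}{j + \frac{-21 + n}{-2 + n}}$ ($X{\left(j,n \right)} = \frac{1}{\frac{-21 + n}{-2 + n} + j} = \frac{1}{j + \frac{-21 + n}{-2 + n}}$)
$\frac{-472788 - 251020}{X{\left(-278,O \right)} - 82897} = \frac{-472788 - 251020}{\frac{-2 - 215}{-21 - 215 - 278 \left(-2 - 215\right)} - 82897} = - \frac{723808}{\frac{1}{-21 - 215 - -60326} \left(-217\right) - 82897} = - \frac{723808}{\frac{1}{-21 - 215 + 60326} \left(-217\right) - 82897} = - \frac{723808}{\frac{1}{60090} \left(-217\right) - 82897} = - \frac{723808}{- \frac{217}{60090} - 82897} = - \frac{723808}{- \frac{4981280947}{60090}} = \left(-723808\right) \left(- \frac{60090}{4981280947}\right) = \frac{43493622720}{4981280947}$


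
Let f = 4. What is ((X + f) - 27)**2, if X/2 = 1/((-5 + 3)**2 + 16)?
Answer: 52441/100 ≈ 524.41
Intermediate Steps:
X = 1/10 (X = 2/((-5 + 3)**2 + 16) = 2/((-2)**2 + 16) = 2/(4 + 16) = 2/20 = 2*(1/20) = 1/10 ≈ 0.10000)
((X + f) - 27)**2 = ((1/10 + 4) - 27)**2 = (41/10 - 27)**2 = (-229/10)**2 = 52441/100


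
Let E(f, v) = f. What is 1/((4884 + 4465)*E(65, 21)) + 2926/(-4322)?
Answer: -889040994/1313207285 ≈ -0.67700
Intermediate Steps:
1/((4884 + 4465)*E(65, 21)) + 2926/(-4322) = 1/((4884 + 4465)*65) + 2926/(-4322) = (1/65)/9349 + 2926*(-1/4322) = (1/9349)*(1/65) - 1463/2161 = 1/607685 - 1463/2161 = -889040994/1313207285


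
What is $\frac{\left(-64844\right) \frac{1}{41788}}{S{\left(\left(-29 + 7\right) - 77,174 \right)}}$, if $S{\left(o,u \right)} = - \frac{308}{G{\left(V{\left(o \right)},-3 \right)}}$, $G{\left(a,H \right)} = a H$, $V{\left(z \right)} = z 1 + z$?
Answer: $\frac{437697}{146258} \approx 2.9926$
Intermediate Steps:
$V{\left(z \right)} = 2 z$ ($V{\left(z \right)} = z + z = 2 z$)
$G{\left(a,H \right)} = H a$
$S{\left(o,u \right)} = \frac{154}{3 o}$ ($S{\left(o,u \right)} = - \frac{308}{\left(-3\right) 2 o} = - \frac{308}{\left(-6\right) o} = - 308 \left(- \frac{1}{6 o}\right) = \frac{154}{3 o}$)
$\frac{\left(-64844\right) \frac{1}{41788}}{S{\left(\left(-29 + 7\right) - 77,174 \right)}} = \frac{\left(-64844\right) \frac{1}{41788}}{\frac{154}{3} \frac{1}{\left(-29 + 7\right) - 77}} = \frac{\left(-64844\right) \frac{1}{41788}}{\frac{154}{3} \frac{1}{-22 - 77}} = - \frac{16211}{10447 \frac{154}{3 \left(-99\right)}} = - \frac{16211}{10447 \cdot \frac{154}{3} \left(- \frac{1}{99}\right)} = - \frac{16211}{10447 \left(- \frac{14}{27}\right)} = \left(- \frac{16211}{10447}\right) \left(- \frac{27}{14}\right) = \frac{437697}{146258}$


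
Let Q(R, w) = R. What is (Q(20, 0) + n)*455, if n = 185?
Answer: 93275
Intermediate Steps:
(Q(20, 0) + n)*455 = (20 + 185)*455 = 205*455 = 93275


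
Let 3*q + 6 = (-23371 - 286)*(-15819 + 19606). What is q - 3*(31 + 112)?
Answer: -89590352/3 ≈ -2.9863e+7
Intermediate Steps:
q = -89589065/3 (q = -2 + ((-23371 - 286)*(-15819 + 19606))/3 = -2 + (-23657*3787)/3 = -2 + (⅓)*(-89589059) = -2 - 89589059/3 = -89589065/3 ≈ -2.9863e+7)
q - 3*(31 + 112) = -89589065/3 - 3*(31 + 112) = -89589065/3 - 3*143 = -89589065/3 - 1*429 = -89589065/3 - 429 = -89590352/3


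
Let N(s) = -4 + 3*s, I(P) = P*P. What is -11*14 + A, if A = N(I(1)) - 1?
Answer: -156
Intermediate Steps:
I(P) = P**2
A = -2 (A = (-4 + 3*1**2) - 1 = (-4 + 3*1) - 1 = (-4 + 3) - 1 = -1 - 1 = -2)
-11*14 + A = -11*14 - 2 = -154 - 2 = -156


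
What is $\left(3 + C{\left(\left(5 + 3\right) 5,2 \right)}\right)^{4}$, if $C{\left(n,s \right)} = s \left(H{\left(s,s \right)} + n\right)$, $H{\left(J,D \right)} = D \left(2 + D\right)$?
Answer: $96059601$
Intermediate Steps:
$C{\left(n,s \right)} = s \left(n + s \left(2 + s\right)\right)$ ($C{\left(n,s \right)} = s \left(s \left(2 + s\right) + n\right) = s \left(n + s \left(2 + s\right)\right)$)
$\left(3 + C{\left(\left(5 + 3\right) 5,2 \right)}\right)^{4} = \left(3 + 2 \left(\left(5 + 3\right) 5 + 2 \left(2 + 2\right)\right)\right)^{4} = \left(3 + 2 \left(8 \cdot 5 + 2 \cdot 4\right)\right)^{4} = \left(3 + 2 \left(40 + 8\right)\right)^{4} = \left(3 + 2 \cdot 48\right)^{4} = \left(3 + 96\right)^{4} = 99^{4} = 96059601$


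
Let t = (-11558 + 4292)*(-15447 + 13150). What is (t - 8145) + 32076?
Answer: 16713933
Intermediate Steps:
t = 16690002 (t = -7266*(-2297) = 16690002)
(t - 8145) + 32076 = (16690002 - 8145) + 32076 = 16681857 + 32076 = 16713933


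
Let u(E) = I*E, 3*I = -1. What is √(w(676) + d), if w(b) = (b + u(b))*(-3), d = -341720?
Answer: 4*I*√21442 ≈ 585.72*I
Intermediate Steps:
I = -⅓ (I = (⅓)*(-1) = -⅓ ≈ -0.33333)
u(E) = -E/3
w(b) = -2*b (w(b) = (b - b/3)*(-3) = (2*b/3)*(-3) = -2*b)
√(w(676) + d) = √(-2*676 - 341720) = √(-1352 - 341720) = √(-343072) = 4*I*√21442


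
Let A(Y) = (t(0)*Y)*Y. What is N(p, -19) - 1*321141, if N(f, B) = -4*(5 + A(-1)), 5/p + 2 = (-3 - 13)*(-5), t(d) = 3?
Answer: -321173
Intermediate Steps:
A(Y) = 3*Y² (A(Y) = (3*Y)*Y = 3*Y²)
p = 5/78 (p = 5/(-2 + (-3 - 13)*(-5)) = 5/(-2 - 16*(-5)) = 5/(-2 + 80) = 5/78 ≈ 0.064103)
N(f, B) = -32 (N(f, B) = -4*(5 + 3*(-1)²) = -4*(5 + 3*1) = -4*(5 + 3) = -4*8 = -32)
N(p, -19) - 1*321141 = -32 - 1*321141 = -32 - 321141 = -321173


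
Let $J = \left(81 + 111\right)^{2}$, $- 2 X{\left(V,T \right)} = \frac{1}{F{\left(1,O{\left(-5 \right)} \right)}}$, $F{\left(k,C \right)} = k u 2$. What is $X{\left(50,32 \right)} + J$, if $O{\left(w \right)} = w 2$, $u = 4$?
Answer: $\frac{589823}{16} \approx 36864.0$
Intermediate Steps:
$O{\left(w \right)} = 2 w$
$F{\left(k,C \right)} = 8 k$ ($F{\left(k,C \right)} = k 4 \cdot 2 = 4 k 2 = 8 k$)
$X{\left(V,T \right)} = - \frac{1}{16}$ ($X{\left(V,T \right)} = - \frac{1}{2 \cdot 8 \cdot 1} = - \frac{1}{2 \cdot 8} = \left(- \frac{1}{2}\right) \frac{1}{8} = - \frac{1}{16}$)
$J = 36864$ ($J = 192^{2} = 36864$)
$X{\left(50,32 \right)} + J = - \frac{1}{16} + 36864 = \frac{589823}{16}$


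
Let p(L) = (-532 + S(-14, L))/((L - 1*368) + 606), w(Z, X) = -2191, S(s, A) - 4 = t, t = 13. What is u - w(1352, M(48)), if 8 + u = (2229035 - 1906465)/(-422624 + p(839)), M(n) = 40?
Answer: 993281199139/455166563 ≈ 2182.2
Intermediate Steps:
S(s, A) = 17 (S(s, A) = 4 + 13 = 17)
p(L) = -515/(238 + L) (p(L) = (-532 + 17)/((L - 1*368) + 606) = -515/((L - 368) + 606) = -515/((-368 + L) + 606) = -515/(238 + L))
u = -3988740394/455166563 (u = -8 + (2229035 - 1906465)/(-422624 - 515/(238 + 839)) = -8 + 322570/(-422624 - 515/1077) = -8 + 322570/(-455166563/1077) = -8 + 322570*(-1077/455166563) = -8 - 347407890/455166563 = -3988740394/455166563 ≈ -8.7633)
u - w(1352, M(48)) = -3988740394/455166563 - 1*(-2191) = -3988740394/455166563 + 2191 = 993281199139/455166563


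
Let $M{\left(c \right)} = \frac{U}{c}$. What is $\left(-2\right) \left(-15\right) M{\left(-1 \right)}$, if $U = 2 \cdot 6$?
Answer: $-360$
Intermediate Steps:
$U = 12$
$M{\left(c \right)} = \frac{12}{c}$
$\left(-2\right) \left(-15\right) M{\left(-1 \right)} = \left(-2\right) \left(-15\right) \frac{12}{-1} = 30 \cdot 12 \left(-1\right) = 30 \left(-12\right) = -360$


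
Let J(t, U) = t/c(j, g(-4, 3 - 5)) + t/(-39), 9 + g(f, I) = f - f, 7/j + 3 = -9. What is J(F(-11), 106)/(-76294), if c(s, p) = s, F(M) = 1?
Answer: 475/20828262 ≈ 2.2806e-5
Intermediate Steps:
j = -7/12 (j = 7/(-3 - 9) = 7/(-12) = 7*(-1/12) = -7/12 ≈ -0.58333)
g(f, I) = -9 (g(f, I) = -9 + (f - f) = -9 + 0 = -9)
J(t, U) = -475*t/273 (J(t, U) = t/(-7/12) + t/(-39) = t*(-12/7) + t*(-1/39) = -12*t/7 - t/39 = -475*t/273)
J(F(-11), 106)/(-76294) = -475/273*1/(-76294) = -475/273*(-1/76294) = 475/20828262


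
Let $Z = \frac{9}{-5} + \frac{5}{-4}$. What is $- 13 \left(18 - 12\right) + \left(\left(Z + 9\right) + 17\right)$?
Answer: $- \frac{1101}{20} \approx -55.05$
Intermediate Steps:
$Z = - \frac{61}{20}$ ($Z = 9 \left(- \frac{1}{5}\right) + 5 \left(- \frac{1}{4}\right) = - \frac{9}{5} - \frac{5}{4} = - \frac{61}{20} \approx -3.05$)
$- 13 \left(18 - 12\right) + \left(\left(Z + 9\right) + 17\right) = - 13 \left(18 - 12\right) + \left(\left(- \frac{61}{20} + 9\right) + 17\right) = \left(-13\right) 6 + \left(\frac{119}{20} + 17\right) = -78 + \frac{459}{20} = - \frac{1101}{20}$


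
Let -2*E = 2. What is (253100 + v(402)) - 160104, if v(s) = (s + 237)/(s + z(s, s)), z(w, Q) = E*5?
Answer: 36920051/397 ≈ 92998.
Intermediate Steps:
E = -1 (E = -½*2 = -1)
z(w, Q) = -5 (z(w, Q) = -1*5 = -5)
v(s) = (237 + s)/(-5 + s) (v(s) = (s + 237)/(s - 5) = (237 + s)/(-5 + s))
(253100 + v(402)) - 160104 = (253100 + (237 + 402)/(-5 + 402)) - 160104 = (253100 + 639/397) - 160104 = 100481339/397 - 160104 = 36920051/397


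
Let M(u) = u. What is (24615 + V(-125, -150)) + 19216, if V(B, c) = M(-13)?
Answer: 43818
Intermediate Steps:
V(B, c) = -13
(24615 + V(-125, -150)) + 19216 = (24615 - 13) + 19216 = 24602 + 19216 = 43818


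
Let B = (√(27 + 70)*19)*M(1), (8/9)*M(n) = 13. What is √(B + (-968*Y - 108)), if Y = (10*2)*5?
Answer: √(-1550528 + 4446*√97)/4 ≈ 306.87*I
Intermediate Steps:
M(n) = 117/8 (M(n) = (9/8)*13 = 117/8)
Y = 100 (Y = 20*5 = 100)
B = 2223*√97/8 (B = (√(27 + 70)*19)*(117/8) = (√97*19)*(117/8) = (19*√97)*(117/8) = 2223*√97/8 ≈ 2736.8)
√(B + (-968*Y - 108)) = √(2223*√97/8 + (-968*100 - 108)) = √(2223*√97/8 + (-96800 - 108)) = √(2223*√97/8 - 96908) = √(-96908 + 2223*√97/8)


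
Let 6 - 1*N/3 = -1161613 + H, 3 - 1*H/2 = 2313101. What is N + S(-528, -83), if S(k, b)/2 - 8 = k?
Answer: 17362405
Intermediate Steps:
H = -4626196 (H = 6 - 2*2313101 = 6 - 4626202 = -4626196)
S(k, b) = 16 + 2*k
N = 17363445 (N = 18 - 3*(-1161613 - 4626196) = 18 - 3*(-5787809) = 18 + 17363427 = 17363445)
N + S(-528, -83) = 17363445 + (16 + 2*(-528)) = 17363445 + (16 - 1056) = 17363445 - 1040 = 17362405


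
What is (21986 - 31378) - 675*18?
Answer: -21542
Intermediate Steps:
(21986 - 31378) - 675*18 = -9392 - 12150 = -21542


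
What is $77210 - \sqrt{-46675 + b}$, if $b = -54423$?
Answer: $77210 - i \sqrt{101098} \approx 77210.0 - 317.96 i$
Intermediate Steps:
$77210 - \sqrt{-46675 + b} = 77210 - \sqrt{-46675 - 54423} = 77210 - \sqrt{-101098} = 77210 - i \sqrt{101098}$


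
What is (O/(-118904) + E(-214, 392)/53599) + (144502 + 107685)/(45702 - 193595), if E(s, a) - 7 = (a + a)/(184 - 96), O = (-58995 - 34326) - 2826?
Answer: -1327531667010579/1481137629572744 ≈ -0.89629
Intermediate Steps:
O = -96147 (O = -93321 - 2826 = -96147)
E(s, a) = 7 + a/44 (E(s, a) = 7 + (a + a)/(184 - 96) = 7 + (2*a)/88 = 7 + (2*a)*(1/88) = 7 + a/44)
(O/(-118904) + E(-214, 392)/53599) + (144502 + 107685)/(45702 - 193595) = (-96147/(-118904) + (7 + (1/44)*392)/53599) + (144502 + 107685)/(45702 - 193595) = (-96147*(-1/118904) + (7 + 98/11)*(1/53599)) + 252187/(-147893) = (96147/118904 + (175/11)*(1/53599)) + 252187*(-1/147893) = (96147/118904 + 25/84227) - 252187/147893 = 8101145969/10014927208 - 252187/147893 = -1327531667010579/1481137629572744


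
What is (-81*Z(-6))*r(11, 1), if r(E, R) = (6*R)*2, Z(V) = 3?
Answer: -2916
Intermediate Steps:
r(E, R) = 12*R
(-81*Z(-6))*r(11, 1) = (-81*3)*(12*1) = -243*12 = -2916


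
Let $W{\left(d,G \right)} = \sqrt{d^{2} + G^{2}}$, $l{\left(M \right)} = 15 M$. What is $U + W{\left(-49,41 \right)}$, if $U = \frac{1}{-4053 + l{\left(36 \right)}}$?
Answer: $- \frac{1}{3513} + \sqrt{4082} \approx 63.89$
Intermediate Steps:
$W{\left(d,G \right)} = \sqrt{G^{2} + d^{2}}$
$U = - \frac{1}{3513}$ ($U = \frac{1}{-4053 + 15 \cdot 36} = \frac{1}{-4053 + 540} = \frac{1}{-3513} = - \frac{1}{3513} \approx -0.00028466$)
$U + W{\left(-49,41 \right)} = - \frac{1}{3513} + \sqrt{41^{2} + \left(-49\right)^{2}} = - \frac{1}{3513} + \sqrt{1681 + 2401} = - \frac{1}{3513} + \sqrt{4082}$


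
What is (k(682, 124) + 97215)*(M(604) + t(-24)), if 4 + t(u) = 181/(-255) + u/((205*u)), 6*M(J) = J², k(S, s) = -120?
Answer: 4114515132370/697 ≈ 5.9032e+9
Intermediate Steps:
M(J) = J²/6
t(u) = -9838/2091 (t(u) = -4 + (181/(-255) + u/((205*u))) = -4 + (181*(-1/255) + u*(1/(205*u))) = -4 + (-181/255 + 1/205) = -4 - 1474/2091 = -9838/2091)
(k(682, 124) + 97215)*(M(604) + t(-24)) = (-120 + 97215)*((⅙)*604² - 9838/2091) = 97095*((⅙)*364816 - 9838/2091) = 97095*(182408/3 - 9838/2091) = 97095*(127128538/2091) = 4114515132370/697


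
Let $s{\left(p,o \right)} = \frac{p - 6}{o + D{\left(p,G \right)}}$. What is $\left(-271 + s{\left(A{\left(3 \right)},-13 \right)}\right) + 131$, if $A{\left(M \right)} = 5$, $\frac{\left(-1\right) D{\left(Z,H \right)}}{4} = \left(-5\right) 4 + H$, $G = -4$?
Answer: $- \frac{11621}{83} \approx -140.01$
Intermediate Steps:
$D{\left(Z,H \right)} = 80 - 4 H$ ($D{\left(Z,H \right)} = - 4 \left(\left(-5\right) 4 + H\right) = - 4 \left(-20 + H\right) = 80 - 4 H$)
$s{\left(p,o \right)} = \frac{-6 + p}{96 + o}$ ($s{\left(p,o \right)} = \frac{p - 6}{o + \left(80 - -16\right)} = \frac{-6 + p}{o + \left(80 + 16\right)} = \frac{-6 + p}{o + 96} = \frac{-6 + p}{96 + o}$)
$\left(-271 + s{\left(A{\left(3 \right)},-13 \right)}\right) + 131 = \left(-271 + \frac{-6 + 5}{96 - 13}\right) + 131 = \left(-271 + \frac{1}{83} \left(-1\right)\right) + 131 = \left(-271 - \frac{1}{83}\right) + 131 = - \frac{22494}{83} + 131 = - \frac{11621}{83}$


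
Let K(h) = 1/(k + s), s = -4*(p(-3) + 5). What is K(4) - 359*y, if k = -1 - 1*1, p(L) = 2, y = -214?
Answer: 2304779/30 ≈ 76826.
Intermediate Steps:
k = -2 (k = -1 - 1 = -2)
s = -28 (s = -4*(2 + 5) = -4*7 = -28)
K(h) = -1/30 (K(h) = 1/(-2 - 28) = 1/(-30) = -1/30)
K(4) - 359*y = -1/30 - 359*(-214) = -1/30 + 76826 = 2304779/30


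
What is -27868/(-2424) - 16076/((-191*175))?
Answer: 242614031/20255550 ≈ 11.978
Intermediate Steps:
-27868/(-2424) - 16076/((-191*175)) = -27868*(-1/2424) - 16076/(-33425) = 6967/606 - 16076*(-1/33425) = 6967/606 + 16076/33425 = 242614031/20255550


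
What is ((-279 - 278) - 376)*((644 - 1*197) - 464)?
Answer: 15861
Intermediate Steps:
((-279 - 278) - 376)*((644 - 1*197) - 464) = (-557 - 376)*((644 - 197) - 464) = -933*(447 - 464) = -933*(-17) = 15861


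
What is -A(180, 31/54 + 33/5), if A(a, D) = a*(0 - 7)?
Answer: 1260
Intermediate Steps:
A(a, D) = -7*a (A(a, D) = a*(-7) = -7*a)
-A(180, 31/54 + 33/5) = -(-7)*180 = -1*(-1260) = 1260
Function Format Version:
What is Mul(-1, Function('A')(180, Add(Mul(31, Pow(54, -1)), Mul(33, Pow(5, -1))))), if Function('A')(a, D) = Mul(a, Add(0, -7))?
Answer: 1260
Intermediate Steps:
Function('A')(a, D) = Mul(-7, a) (Function('A')(a, D) = Mul(a, -7) = Mul(-7, a))
Mul(-1, Function('A')(180, Add(Mul(31, Pow(54, -1)), Mul(33, Pow(5, -1))))) = Mul(-1, Mul(-7, 180)) = Mul(-1, -1260) = 1260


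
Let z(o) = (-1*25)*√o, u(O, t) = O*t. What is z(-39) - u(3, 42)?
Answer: -126 - 25*I*√39 ≈ -126.0 - 156.13*I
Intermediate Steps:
z(o) = -25*√o
z(-39) - u(3, 42) = -25*I*√39 - 3*42 = -25*I*√39 - 1*126 = -25*I*√39 - 126 = -126 - 25*I*√39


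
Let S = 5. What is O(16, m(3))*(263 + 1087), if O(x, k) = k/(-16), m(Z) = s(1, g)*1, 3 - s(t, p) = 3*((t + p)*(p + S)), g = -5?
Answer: -2025/8 ≈ -253.13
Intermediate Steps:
s(t, p) = 3 - 3*(5 + p)*(p + t) (s(t, p) = 3 - 3*(t + p)*(p + 5) = 3 - 3*(p + t)*(5 + p) = 3 - 3*(5 + p)*(p + t))
m(Z) = 3 (m(Z) = (3 - 15*(-5) - 15*1 - 3*(-5)² - 3*(-5)*1)*1 = (3 + 75 - 15 - 3*25 + 15)*1 = (3 + 75 - 15 - 75 + 15)*1 = 3*1 = 3)
O(x, k) = -k/16 (O(x, k) = k*(-1/16) = -k/16)
O(16, m(3))*(263 + 1087) = (-1/16*3)*(263 + 1087) = -3/16*1350 = -2025/8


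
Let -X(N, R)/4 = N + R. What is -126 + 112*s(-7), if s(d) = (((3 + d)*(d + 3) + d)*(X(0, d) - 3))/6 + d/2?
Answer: 3682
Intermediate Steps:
X(N, R) = -4*N - 4*R (X(N, R) = -4*(N + R) = -4*N - 4*R)
s(d) = d/2 + (-3 - 4*d)*(d + (3 + d)**2)/6 (s(d) = (((3 + d)*(d + 3) + d)*((-4*0 - 4*d) - 3))/6 + d/2 = (((3 + d)*(3 + d) + d)*((0 - 4*d) - 3))*(1/6) + d*(1/2) = (((3 + d)**2 + d)*(-4*d - 3))*(1/6) + d/2 = ((d + (3 + d)**2)*(-3 - 4*d))*(1/6) + d/2 = ((-3 - 4*d)*(d + (3 + d)**2))*(1/6) + d/2 = (-3 - 4*d)*(d + (3 + d)**2)/6 + d/2 = d/2 + (-3 - 4*d)*(d + (3 + d)**2)/6)
-126 + 112*s(-7) = -126 + 112*(-9/2 - 9*(-7) - 31/6*(-7)**2 - 2/3*(-7)**3) = -126 + 112*(-9/2 + 63 - 31/6*49 - 2/3*(-343)) = -126 + 112*(-9/2 + 63 - 1519/6 + 686/3) = -126 + 112*34 = -126 + 3808 = 3682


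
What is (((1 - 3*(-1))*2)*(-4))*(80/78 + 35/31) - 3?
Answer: -86987/1209 ≈ -71.950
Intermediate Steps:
(((1 - 3*(-1))*2)*(-4))*(80/78 + 35/31) - 3 = (((1 + 3)*2)*(-4))*(80*(1/78) + 35*(1/31)) - 3 = ((4*2)*(-4))*(40/39 + 35/31) - 3 = (8*(-4))*(2605/1209) - 3 = -32*2605/1209 - 3 = -83360/1209 - 3 = -86987/1209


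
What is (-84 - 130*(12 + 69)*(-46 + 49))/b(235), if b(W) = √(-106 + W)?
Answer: -10558*√129/43 ≈ -2788.7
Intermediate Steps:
(-84 - 130*(12 + 69)*(-46 + 49))/b(235) = (-84 - 130*(12 + 69)*(-46 + 49))/(√(-106 + 235)) = (-84 - 10530*3)/(√129) = (-84 - 130*243)*(√129/129) = (-84 - 31590)*(√129/129) = -10558*√129/43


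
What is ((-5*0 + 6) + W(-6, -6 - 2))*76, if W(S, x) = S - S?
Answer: 456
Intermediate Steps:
W(S, x) = 0
((-5*0 + 6) + W(-6, -6 - 2))*76 = ((-5*0 + 6) + 0)*76 = ((0 + 6) + 0)*76 = (6 + 0)*76 = 6*76 = 456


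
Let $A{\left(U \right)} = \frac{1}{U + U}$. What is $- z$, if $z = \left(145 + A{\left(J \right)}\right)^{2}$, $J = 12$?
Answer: $- \frac{12117361}{576} \approx -21037.0$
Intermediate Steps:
$A{\left(U \right)} = \frac{1}{2 U}$
$z = \frac{12117361}{576}$ ($z = \left(145 + \frac{1}{2 \cdot 12}\right)^{2} = \left(145 + \frac{1}{2} \cdot \frac{1}{12}\right)^{2} = \left(145 + \frac{1}{24}\right)^{2} = \left(\frac{3481}{24}\right)^{2} = \frac{12117361}{576} \approx 21037.0$)
$- z = \left(-1\right) \frac{12117361}{576} = - \frac{12117361}{576}$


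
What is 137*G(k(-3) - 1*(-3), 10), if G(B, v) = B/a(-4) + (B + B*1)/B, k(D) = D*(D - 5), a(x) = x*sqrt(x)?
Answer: 274 + 3699*I/8 ≈ 274.0 + 462.38*I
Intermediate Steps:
a(x) = x**(3/2)
k(D) = D*(-5 + D)
G(B, v) = 2 + I*B/8 (G(B, v) = B/((-4)**(3/2)) + (B + B*1)/B = B/((-8*I)) + (B + B)/B = B*(I/8) + (2*B)/B = I*B/8 + 2 = 2 + I*B/8)
137*G(k(-3) - 1*(-3), 10) = 137*(2 + I*(-3*(-5 - 3) - 1*(-3))/8) = 137*(2 + I*(-3*(-8) + 3)/8) = 137*(2 + I*(24 + 3)/8) = 137*(2 + (1/8)*I*27) = 137*(2 + 27*I/8) = 274 + 3699*I/8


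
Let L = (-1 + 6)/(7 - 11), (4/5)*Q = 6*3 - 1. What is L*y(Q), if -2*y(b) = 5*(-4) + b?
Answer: 25/32 ≈ 0.78125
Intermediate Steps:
Q = 85/4 (Q = 5*(6*3 - 1)/4 = 5*(18 - 1)/4 = (5/4)*17 = 85/4 ≈ 21.250)
L = -5/4 (L = 5/(-4) = 5*(-¼) = -5/4 ≈ -1.2500)
y(b) = 10 - b/2 (y(b) = -(5*(-4) + b)/2 = -(-20 + b)/2 = 10 - b/2)
L*y(Q) = -5*(10 - ½*85/4)/4 = -5*(10 - 85/8)/4 = -5/4*(-5/8) = 25/32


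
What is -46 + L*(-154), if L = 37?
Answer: -5744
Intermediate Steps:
-46 + L*(-154) = -46 + 37*(-154) = -46 - 5698 = -5744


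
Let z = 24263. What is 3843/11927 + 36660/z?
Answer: 530486529/289384801 ≈ 1.8332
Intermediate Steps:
3843/11927 + 36660/z = 3843/11927 + 36660/24263 = 530486529/289384801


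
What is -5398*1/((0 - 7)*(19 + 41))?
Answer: 2699/210 ≈ 12.852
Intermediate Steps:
-5398*1/((0 - 7)*(19 + 41)) = -5398/((-7*60)) = -5398/(-420) = -5398*(-1/420) = 2699/210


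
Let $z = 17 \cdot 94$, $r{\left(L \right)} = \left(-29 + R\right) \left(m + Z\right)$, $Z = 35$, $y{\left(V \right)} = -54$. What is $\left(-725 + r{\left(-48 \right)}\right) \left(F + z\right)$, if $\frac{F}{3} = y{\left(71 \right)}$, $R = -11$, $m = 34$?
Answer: $-5004460$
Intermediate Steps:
$F = -162$ ($F = 3 \left(-54\right) = -162$)
$r{\left(L \right)} = -2760$ ($r{\left(L \right)} = \left(-29 - 11\right) \left(34 + 35\right) = \left(-40\right) 69 = -2760$)
$z = 1598$
$\left(-725 + r{\left(-48 \right)}\right) \left(F + z\right) = \left(-725 - 2760\right) \left(-162 + 1598\right) = \left(-3485\right) 1436 = -5004460$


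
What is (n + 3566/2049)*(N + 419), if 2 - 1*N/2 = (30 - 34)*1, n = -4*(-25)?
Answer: 89848846/2049 ≈ 43850.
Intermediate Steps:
n = 100
N = 12 (N = 4 - 2*(30 - 34) = 4 - (-8) = 4 - 2*(-4) = 4 + 8 = 12)
(n + 3566/2049)*(N + 419) = (100 + 3566/2049)*(12 + 419) = (100 + 3566*(1/2049))*431 = (100 + 3566/2049)*431 = (208466/2049)*431 = 89848846/2049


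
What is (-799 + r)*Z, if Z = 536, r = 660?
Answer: -74504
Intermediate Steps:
(-799 + r)*Z = (-799 + 660)*536 = -139*536 = -74504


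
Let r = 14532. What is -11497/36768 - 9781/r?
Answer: -14630617/14842016 ≈ -0.98576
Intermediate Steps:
-11497/36768 - 9781/r = -11497/36768 - 9781/14532 = -14630617/14842016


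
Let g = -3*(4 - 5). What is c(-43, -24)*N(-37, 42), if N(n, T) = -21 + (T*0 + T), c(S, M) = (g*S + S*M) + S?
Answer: 18060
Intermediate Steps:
g = 3 (g = -3*(-1) = 3)
c(S, M) = 4*S + M*S (c(S, M) = (3*S + S*M) + S = (3*S + M*S) + S = 4*S + M*S)
N(n, T) = -21 + T (N(n, T) = -21 + (0 + T) = -21 + T)
c(-43, -24)*N(-37, 42) = (-43*(4 - 24))*(-21 + 42) = -43*(-20)*21 = 860*21 = 18060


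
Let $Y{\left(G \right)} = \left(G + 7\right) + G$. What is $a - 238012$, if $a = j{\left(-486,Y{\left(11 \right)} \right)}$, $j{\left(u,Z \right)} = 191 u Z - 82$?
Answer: $-2930048$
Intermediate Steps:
$Y{\left(G \right)} = 7 + 2 G$ ($Y{\left(G \right)} = \left(7 + G\right) + G = 7 + 2 G$)
$j{\left(u,Z \right)} = -82 + 191 Z u$ ($j{\left(u,Z \right)} = 191 Z u - 82 = -82 + 191 Z u$)
$a = -2692036$ ($a = -82 + 191 \left(7 + 2 \cdot 11\right) \left(-486\right) = -82 + 191 \left(7 + 22\right) \left(-486\right) = -82 + 191 \cdot 29 \left(-486\right) = -82 - 2691954 = -2692036$)
$a - 238012 = -2692036 - 238012 = -2930048$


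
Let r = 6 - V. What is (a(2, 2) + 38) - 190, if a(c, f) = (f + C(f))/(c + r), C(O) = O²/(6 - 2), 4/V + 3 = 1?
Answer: -1517/10 ≈ -151.70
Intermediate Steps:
V = -2 (V = 4/(-3 + 1) = 4/(-2) = 4*(-½) = -2)
r = 8 (r = 6 - 1*(-2) = 6 + 2 = 8)
C(O) = O²/4
a(c, f) = (f + f²/4)/(8 + c) (a(c, f) = (f + f²/4)/(c + 8) = (f + f²/4)/(8 + c))
(a(2, 2) + 38) - 190 = ((¼)*2*(4 + 2)/(8 + 2) + 38) - 190 = ((¼)*2*6/10 + 38) - 190 = ((¼)*2*(⅒)*6 + 38) - 190 = (3/10 + 38) - 190 = 383/10 - 190 = -1517/10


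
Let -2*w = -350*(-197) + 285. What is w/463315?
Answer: -13847/185326 ≈ -0.074717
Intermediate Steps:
w = -69235/2 (w = -(-350*(-197) + 285)/2 = -(68950 + 285)/2 = -½*69235 = -69235/2 ≈ -34618.)
w/463315 = -69235/2/463315 = -69235/2*1/463315 = -13847/185326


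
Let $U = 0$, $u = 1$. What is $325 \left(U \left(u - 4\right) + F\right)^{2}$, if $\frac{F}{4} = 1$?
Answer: $5200$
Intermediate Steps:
$F = 4$ ($F = 4 \cdot 1 = 4$)
$325 \left(U \left(u - 4\right) + F\right)^{2} = 325 \left(0 \left(1 - 4\right) + 4\right)^{2} = 325 \left(0 \left(-3\right) + 4\right)^{2} = 325 \left(0 + 4\right)^{2} = 325 \cdot 4^{2} = 325 \cdot 16 = 5200$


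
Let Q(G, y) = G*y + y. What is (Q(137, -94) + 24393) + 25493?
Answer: 36914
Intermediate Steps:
Q(G, y) = y + G*y
(Q(137, -94) + 24393) + 25493 = (-94*(1 + 137) + 24393) + 25493 = (-94*138 + 24393) + 25493 = (-12972 + 24393) + 25493 = 11421 + 25493 = 36914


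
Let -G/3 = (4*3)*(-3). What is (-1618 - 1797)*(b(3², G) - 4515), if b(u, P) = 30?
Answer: 15316275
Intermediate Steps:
G = 108 (G = -3*4*3*(-3) = -36*(-3) = -3*(-36) = 108)
(-1618 - 1797)*(b(3², G) - 4515) = (-1618 - 1797)*(30 - 4515) = -3415*(-4485) = 15316275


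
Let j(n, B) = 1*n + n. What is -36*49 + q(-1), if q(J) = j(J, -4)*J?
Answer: -1762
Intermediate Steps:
j(n, B) = 2*n (j(n, B) = n + n = 2*n)
q(J) = 2*J² (q(J) = (2*J)*J = 2*J²)
-36*49 + q(-1) = -36*49 + 2*(-1)² = -1764 + 2*1 = -1764 + 2 = -1762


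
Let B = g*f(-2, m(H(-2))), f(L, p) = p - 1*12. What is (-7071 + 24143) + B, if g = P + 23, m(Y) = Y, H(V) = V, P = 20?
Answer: 16470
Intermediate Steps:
f(L, p) = -12 + p (f(L, p) = p - 12 = -12 + p)
g = 43 (g = 20 + 23 = 43)
B = -602 (B = 43*(-12 - 2) = 43*(-14) = -602)
(-7071 + 24143) + B = (-7071 + 24143) - 602 = 17072 - 602 = 16470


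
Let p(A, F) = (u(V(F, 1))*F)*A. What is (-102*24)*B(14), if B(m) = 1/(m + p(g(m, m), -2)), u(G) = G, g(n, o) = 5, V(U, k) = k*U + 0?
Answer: -72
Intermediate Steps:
V(U, k) = U*k (V(U, k) = U*k + 0 = U*k)
p(A, F) = A*F² (p(A, F) = ((F*1)*F)*A = (F*F)*A = F²*A = A*F²)
B(m) = 1/(20 + m) (B(m) = 1/(m + 5*(-2)²) = 1/(m + 5*4) = 1/(m + 20) = 1/(20 + m))
(-102*24)*B(14) = (-102*24)/(20 + 14) = -2448/34 = -2448*1/34 = -72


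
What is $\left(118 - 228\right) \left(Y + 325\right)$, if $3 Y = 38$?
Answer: $- \frac{111430}{3} \approx -37143.0$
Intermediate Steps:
$Y = \frac{38}{3}$ ($Y = \frac{1}{3} \cdot 38 = \frac{38}{3} \approx 12.667$)
$\left(118 - 228\right) \left(Y + 325\right) = \left(118 - 228\right) \left(\frac{38}{3} + 325\right) = \left(-110\right) \frac{1013}{3} = - \frac{111430}{3}$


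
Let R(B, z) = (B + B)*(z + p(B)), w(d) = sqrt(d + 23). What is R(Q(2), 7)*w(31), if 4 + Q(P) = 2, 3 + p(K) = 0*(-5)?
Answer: -48*sqrt(6) ≈ -117.58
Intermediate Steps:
p(K) = -3 (p(K) = -3 + 0*(-5) = -3 + 0 = -3)
Q(P) = -2 (Q(P) = -4 + 2 = -2)
w(d) = sqrt(23 + d)
R(B, z) = 2*B*(-3 + z) (R(B, z) = (B + B)*(z - 3) = (2*B)*(-3 + z) = 2*B*(-3 + z))
R(Q(2), 7)*w(31) = (2*(-2)*(-3 + 7))*sqrt(23 + 31) = (2*(-2)*4)*sqrt(54) = -48*sqrt(6)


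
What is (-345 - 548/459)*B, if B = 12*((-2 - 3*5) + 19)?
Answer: -1271224/153 ≈ -8308.7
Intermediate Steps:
B = 24 (B = 12*((-2 - 15) + 19) = 12*(-17 + 19) = 12*2 = 24)
(-345 - 548/459)*B = (-345 - 548/459)*24 = -158903/459*24 = -1271224/153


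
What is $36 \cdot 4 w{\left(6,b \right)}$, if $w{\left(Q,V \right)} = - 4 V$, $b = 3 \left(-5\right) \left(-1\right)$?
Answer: $-8640$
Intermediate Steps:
$b = 15$ ($b = \left(-15\right) \left(-1\right) = 15$)
$36 \cdot 4 w{\left(6,b \right)} = 36 \cdot 4 \left(\left(-4\right) 15\right) = 144 \left(-60\right) = -8640$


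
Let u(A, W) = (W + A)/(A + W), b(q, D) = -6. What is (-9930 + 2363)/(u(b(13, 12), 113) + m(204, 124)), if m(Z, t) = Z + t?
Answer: -23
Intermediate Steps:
u(A, W) = 1 (u(A, W) = (A + W)/(A + W) = 1)
(-9930 + 2363)/(u(b(13, 12), 113) + m(204, 124)) = (-9930 + 2363)/(1 + (204 + 124)) = -7567/(1 + 328) = -7567/329 = -7567*1/329 = -23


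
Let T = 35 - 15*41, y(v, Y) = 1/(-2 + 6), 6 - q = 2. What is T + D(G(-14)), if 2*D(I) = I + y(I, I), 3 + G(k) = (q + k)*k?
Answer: -4091/8 ≈ -511.38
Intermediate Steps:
q = 4 (q = 6 - 1*2 = 6 - 2 = 4)
y(v, Y) = ¼ (y(v, Y) = 1/4 = ¼)
G(k) = -3 + k*(4 + k) (G(k) = -3 + (4 + k)*k = -3 + k*(4 + k))
T = -580 (T = 35 - 615 = -580)
D(I) = ⅛ + I/2 (D(I) = (I + ¼)/2 = (¼ + I)/2 = ⅛ + I/2)
T + D(G(-14)) = -580 + (⅛ + (-3 + (-14)² + 4*(-14))/2) = -580 + (⅛ + (-3 + 196 - 56)/2) = -580 + (⅛ + (½)*137) = -580 + (⅛ + 137/2) = -580 + 549/8 = -4091/8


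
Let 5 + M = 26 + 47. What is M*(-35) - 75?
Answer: -2455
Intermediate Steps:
M = 68 (M = -5 + (26 + 47) = -5 + 73 = 68)
M*(-35) - 75 = 68*(-35) - 75 = -2380 - 75 = -2455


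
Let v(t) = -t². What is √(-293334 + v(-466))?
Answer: I*√510490 ≈ 714.49*I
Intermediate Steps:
√(-293334 + v(-466)) = √(-293334 - 1*(-466)²) = √(-293334 - 1*217156) = √(-293334 - 217156) = √(-510490) = I*√510490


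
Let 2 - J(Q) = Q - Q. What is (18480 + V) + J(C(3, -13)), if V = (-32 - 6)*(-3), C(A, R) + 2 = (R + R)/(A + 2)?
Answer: 18596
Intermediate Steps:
C(A, R) = -2 + 2*R/(2 + A) (C(A, R) = -2 + (R + R)/(A + 2) = -2 + (2*R)/(2 + A) = -2 + 2*R/(2 + A))
J(Q) = 2 (J(Q) = 2 - (Q - Q) = 2 - 1*0 = 2 + 0 = 2)
V = 114 (V = -38*(-3) = 114)
(18480 + V) + J(C(3, -13)) = (18480 + 114) + 2 = 18594 + 2 = 18596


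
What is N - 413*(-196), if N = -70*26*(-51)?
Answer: 173768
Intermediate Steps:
N = 92820 (N = -1820*(-51) = 92820)
N - 413*(-196) = 92820 - 413*(-196) = 92820 + 80948 = 173768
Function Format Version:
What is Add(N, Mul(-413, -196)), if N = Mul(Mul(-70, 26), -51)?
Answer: 173768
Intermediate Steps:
N = 92820 (N = Mul(-1820, -51) = 92820)
Add(N, Mul(-413, -196)) = Add(92820, Mul(-413, -196)) = Add(92820, 80948) = 173768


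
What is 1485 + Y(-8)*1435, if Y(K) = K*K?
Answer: 93325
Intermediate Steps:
Y(K) = K²
1485 + Y(-8)*1435 = 1485 + (-8)²*1435 = 1485 + 64*1435 = 1485 + 91840 = 93325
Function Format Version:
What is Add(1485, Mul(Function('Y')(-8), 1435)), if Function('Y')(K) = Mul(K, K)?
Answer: 93325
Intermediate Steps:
Function('Y')(K) = Pow(K, 2)
Add(1485, Mul(Function('Y')(-8), 1435)) = Add(1485, Mul(Pow(-8, 2), 1435)) = Add(1485, Mul(64, 1435)) = Add(1485, 91840) = 93325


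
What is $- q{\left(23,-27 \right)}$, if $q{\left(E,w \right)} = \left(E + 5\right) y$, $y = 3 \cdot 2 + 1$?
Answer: $-196$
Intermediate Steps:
$y = 7$ ($y = 6 + 1 = 7$)
$q{\left(E,w \right)} = 35 + 7 E$ ($q{\left(E,w \right)} = \left(E + 5\right) 7 = \left(5 + E\right) 7 = 35 + 7 E$)
$- q{\left(23,-27 \right)} = - (35 + 7 \cdot 23) = - (35 + 161) = \left(-1\right) 196 = -196$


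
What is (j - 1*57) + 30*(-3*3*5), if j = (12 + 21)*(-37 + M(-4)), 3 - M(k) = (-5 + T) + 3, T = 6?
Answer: -2661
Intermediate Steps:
M(k) = -1 (M(k) = 3 - ((-5 + 6) + 3) = 3 - (1 + 3) = 3 - 1*4 = 3 - 4 = -1)
j = -1254 (j = (12 + 21)*(-37 - 1) = 33*(-38) = -1254)
(j - 1*57) + 30*(-3*3*5) = (-1254 - 1*57) + 30*(-3*3*5) = (-1254 - 57) + 30*(-9*5) = -1311 + 30*(-45) = -1311 - 1350 = -2661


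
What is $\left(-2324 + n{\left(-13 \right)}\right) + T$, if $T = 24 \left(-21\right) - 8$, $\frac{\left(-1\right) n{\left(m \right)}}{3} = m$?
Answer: $-2797$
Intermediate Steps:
$n{\left(m \right)} = - 3 m$
$T = -512$ ($T = -504 - 8 = -512$)
$\left(-2324 + n{\left(-13 \right)}\right) + T = \left(-2324 - -39\right) - 512 = \left(-2324 + 39\right) - 512 = -2285 - 512 = -2797$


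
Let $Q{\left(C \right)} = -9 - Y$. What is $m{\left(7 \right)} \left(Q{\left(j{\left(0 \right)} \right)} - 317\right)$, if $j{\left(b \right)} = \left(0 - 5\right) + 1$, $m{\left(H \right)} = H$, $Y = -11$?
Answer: $-2205$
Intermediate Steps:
$j{\left(b \right)} = -4$ ($j{\left(b \right)} = -5 + 1 = -4$)
$Q{\left(C \right)} = 2$ ($Q{\left(C \right)} = -9 - -11 = -9 + 11 = 2$)
$m{\left(7 \right)} \left(Q{\left(j{\left(0 \right)} \right)} - 317\right) = 7 \left(2 - 317\right) = 7 \left(-315\right) = -2205$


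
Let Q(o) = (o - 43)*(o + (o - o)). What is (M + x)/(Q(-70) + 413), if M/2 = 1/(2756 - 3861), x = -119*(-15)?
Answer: 1972423/9196915 ≈ 0.21447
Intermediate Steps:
Q(o) = o*(-43 + o) (Q(o) = (-43 + o)*(o + 0) = (-43 + o)*o = o*(-43 + o))
x = 1785
M = -2/1105 (M = 2/(2756 - 3861) = 2/(-1105) = 2*(-1/1105) = -2/1105 ≈ -0.0018100)
(M + x)/(Q(-70) + 413) = (-2/1105 + 1785)/(-70*(-43 - 70) + 413) = 1972423/(1105*(-70*(-113) + 413)) = 1972423/(1105*(7910 + 413)) = (1972423/1105)/8323 = (1972423/1105)*(1/8323) = 1972423/9196915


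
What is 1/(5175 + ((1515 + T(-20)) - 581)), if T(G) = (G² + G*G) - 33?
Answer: 1/6876 ≈ 0.00014543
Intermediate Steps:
T(G) = -33 + 2*G² (T(G) = (G² + G²) - 33 = 2*G² - 33 = -33 + 2*G²)
1/(5175 + ((1515 + T(-20)) - 581)) = 1/(5175 + ((1515 + (-33 + 2*(-20)²)) - 581)) = 1/(5175 + ((1515 + (-33 + 2*400)) - 581)) = 1/(5175 + ((1515 + (-33 + 800)) - 581)) = 1/(5175 + ((1515 + 767) - 581)) = 1/(5175 + (2282 - 581)) = 1/(5175 + 1701) = 1/6876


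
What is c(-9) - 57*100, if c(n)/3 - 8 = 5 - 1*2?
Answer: -5667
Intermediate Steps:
c(n) = 33 (c(n) = 24 + 3*(5 - 1*2) = 24 + 3*(5 - 2) = 24 + 3*3 = 24 + 9 = 33)
c(-9) - 57*100 = 33 - 57*100 = 33 - 5700 = -5667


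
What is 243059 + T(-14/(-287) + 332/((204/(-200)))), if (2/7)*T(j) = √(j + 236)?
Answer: 243059 + 7*I*√391063002/4182 ≈ 2.4306e+5 + 33.101*I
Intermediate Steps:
T(j) = 7*√(236 + j)/2 (T(j) = 7*√(j + 236)/2 = 7*√(236 + j)/2)
243059 + T(-14/(-287) + 332/((204/(-200)))) = 243059 + 7*√(236 + (-14/(-287) + 332/((204/(-200)))))/2 = 243059 + 7*√(236 + (-14*(-1/287) + 332/((204*(-1/200)))))/2 = 243059 + 7*√(236 + (2/41 + 332/(-51/50)))/2 = 243059 + 7*√(236 + (2/41 + 332*(-50/51)))/2 = 243059 + 7*√(236 + (2/41 - 16600/51))/2 = 243059 + 7*√(236 - 680498/2091)/2 = 243059 + 7*√(-187022/2091)/2 = 243059 + 7*(I*√391063002/2091)/2 = 243059 + 7*I*√391063002/4182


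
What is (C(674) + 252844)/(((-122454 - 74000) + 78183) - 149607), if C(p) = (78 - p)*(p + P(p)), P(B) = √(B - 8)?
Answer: 74430/133939 + 894*√74/133939 ≈ 0.61312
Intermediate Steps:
P(B) = √(-8 + B)
C(p) = (78 - p)*(p + √(-8 + p))
(C(674) + 252844)/(((-122454 - 74000) + 78183) - 149607) = ((-1*674² + 78*674 + 78*√(-8 + 674) - 1*674*√(-8 + 674)) + 252844)/(((-122454 - 74000) + 78183) - 149607) = ((-1*454276 + 52572 + 78*√666 - 1*674*√666) + 252844)/((-196454 + 78183) - 149607) = ((-454276 + 52572 + 78*(3*√74) - 1*674*3*√74) + 252844)/(-118271 - 149607) = ((-454276 + 52572 + 234*√74 - 2022*√74) + 252844)/(-267878) = ((-401704 - 1788*√74) + 252844)*(-1/267878) = (-148860 - 1788*√74)*(-1/267878) = 74430/133939 + 894*√74/133939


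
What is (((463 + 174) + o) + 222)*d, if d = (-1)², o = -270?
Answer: 589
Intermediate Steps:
d = 1
(((463 + 174) + o) + 222)*d = (((463 + 174) - 270) + 222)*1 = ((637 - 270) + 222)*1 = (367 + 222)*1 = 589*1 = 589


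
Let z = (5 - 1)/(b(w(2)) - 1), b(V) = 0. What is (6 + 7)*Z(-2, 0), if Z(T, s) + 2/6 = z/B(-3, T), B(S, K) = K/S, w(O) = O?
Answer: -247/3 ≈ -82.333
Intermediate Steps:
z = -4 (z = (5 - 1)/(0 - 1) = 4/(-1) = 4*(-1) = -4)
Z(T, s) = -⅓ + 12/T (Z(T, s) = -⅓ - 4*(-3/T) = -⅓ - (-12)/T = -⅓ + 12/T)
(6 + 7)*Z(-2, 0) = (6 + 7)*((⅓)*(36 - 1*(-2))/(-2)) = 13*((⅓)*(-½)*(36 + 2)) = 13*((⅓)*(-½)*38) = 13*(-19/3) = -247/3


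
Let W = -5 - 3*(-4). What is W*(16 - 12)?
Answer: 28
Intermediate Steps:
W = 7 (W = -5 + 12 = 7)
W*(16 - 12) = 7*(16 - 12) = 7*4 = 28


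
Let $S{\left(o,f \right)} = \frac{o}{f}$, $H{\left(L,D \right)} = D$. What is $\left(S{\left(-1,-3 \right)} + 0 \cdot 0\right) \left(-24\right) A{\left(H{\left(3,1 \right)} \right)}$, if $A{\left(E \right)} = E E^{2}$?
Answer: $-8$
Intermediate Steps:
$A{\left(E \right)} = E^{3}$
$\left(S{\left(-1,-3 \right)} + 0 \cdot 0\right) \left(-24\right) A{\left(H{\left(3,1 \right)} \right)} = \left(- \frac{1}{-3} + 0 \cdot 0\right) \left(-24\right) 1^{3} = \left(\left(-1\right) \left(- \frac{1}{3}\right) + 0\right) \left(-24\right) 1 = \left(\frac{1}{3} + 0\right) \left(-24\right) 1 = \frac{1}{3} \left(-24\right) 1 = \left(-8\right) 1 = -8$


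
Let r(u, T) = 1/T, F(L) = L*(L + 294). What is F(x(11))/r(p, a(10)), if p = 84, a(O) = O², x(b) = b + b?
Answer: 695200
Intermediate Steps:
x(b) = 2*b
F(L) = L*(294 + L)
F(x(11))/r(p, a(10)) = ((2*11)*(294 + 2*11))/(1/(10²)) = (22*(294 + 22))/(1/100) = (22*316)/(1/100) = 6952*100 = 695200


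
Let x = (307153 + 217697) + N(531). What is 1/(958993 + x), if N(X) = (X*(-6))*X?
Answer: -1/207923 ≈ -4.8095e-6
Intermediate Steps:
N(X) = -6*X² (N(X) = (-6*X)*X = -6*X²)
x = -1166916 (x = (307153 + 217697) - 6*531² = 524850 - 6*281961 = 524850 - 1691766 = -1166916)
1/(958993 + x) = 1/(958993 - 1166916) = 1/(-207923) = -1/207923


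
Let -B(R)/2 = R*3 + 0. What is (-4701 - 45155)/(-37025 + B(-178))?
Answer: 1216/877 ≈ 1.3865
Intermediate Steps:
B(R) = -6*R (B(R) = -2*(R*3 + 0) = -2*(3*R + 0) = -6*R)
(-4701 - 45155)/(-37025 + B(-178)) = (-4701 - 45155)/(-37025 - 6*(-178)) = -49856/(-37025 + 1068) = -49856/(-35957) = -49856*(-1/35957) = 1216/877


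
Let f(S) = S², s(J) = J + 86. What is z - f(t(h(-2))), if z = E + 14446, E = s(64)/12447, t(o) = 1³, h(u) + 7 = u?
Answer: 59932355/4149 ≈ 14445.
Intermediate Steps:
h(u) = -7 + u
t(o) = 1
s(J) = 86 + J
E = 50/4149 (E = (86 + 64)/12447 = 150*(1/12447) = 50/4149 ≈ 0.012051)
z = 59936504/4149 (z = 50/4149 + 14446 = 59936504/4149 ≈ 14446.)
z - f(t(h(-2))) = 59936504/4149 - 1*1² = 59936504/4149 - 1*1 = 59936504/4149 - 1 = 59932355/4149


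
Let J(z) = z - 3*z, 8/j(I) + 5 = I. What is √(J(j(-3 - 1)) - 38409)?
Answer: I*√345665/3 ≈ 195.98*I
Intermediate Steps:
j(I) = 8/(-5 + I)
J(z) = -2*z
√(J(j(-3 - 1)) - 38409) = √(-16/(-5 + (-3 - 1)) - 38409) = √(-16/(-5 - 4) - 38409) = √(-16/(-9) - 38409) = √(-16*(-1)/9 - 38409) = √(-2*(-8/9) - 38409) = √(16/9 - 38409) = √(-345665/9) = I*√345665/3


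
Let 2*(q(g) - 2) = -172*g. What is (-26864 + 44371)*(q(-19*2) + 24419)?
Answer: 484751323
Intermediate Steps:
q(g) = 2 - 86*g (q(g) = 2 + (-172*g)/2 = 2 - 86*g)
(-26864 + 44371)*(q(-19*2) + 24419) = (-26864 + 44371)*((2 - (-1634)*2) + 24419) = 17507*((2 - 86*(-38)) + 24419) = 17507*((2 + 3268) + 24419) = 17507*(3270 + 24419) = 17507*27689 = 484751323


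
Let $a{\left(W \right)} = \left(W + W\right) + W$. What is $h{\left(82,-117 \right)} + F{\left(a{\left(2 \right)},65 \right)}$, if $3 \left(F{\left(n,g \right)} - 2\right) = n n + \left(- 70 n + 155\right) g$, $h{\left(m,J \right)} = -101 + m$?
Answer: $- \frac{17240}{3} \approx -5746.7$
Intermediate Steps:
$a{\left(W \right)} = 3 W$ ($a{\left(W \right)} = 2 W + W = 3 W$)
$F{\left(n,g \right)} = 2 + \frac{n^{2}}{3} + \frac{g \left(155 - 70 n\right)}{3}$ ($F{\left(n,g \right)} = 2 + \frac{n n + \left(- 70 n + 155\right) g}{3} = 2 + \frac{n^{2} + \left(155 - 70 n\right) g}{3} = 2 + \frac{n^{2} + g \left(155 - 70 n\right)}{3} = 2 + \left(\frac{n^{2}}{3} + \frac{g \left(155 - 70 n\right)}{3}\right) = 2 + \frac{n^{2}}{3} + \frac{g \left(155 - 70 n\right)}{3}$)
$h{\left(82,-117 \right)} + F{\left(a{\left(2 \right)},65 \right)} = \left(-101 + 82\right) + \left(2 + \frac{\left(3 \cdot 2\right)^{2}}{3} + \frac{155}{3} \cdot 65 - \frac{4550 \cdot 3 \cdot 2}{3}\right) = -19 + \left(2 + \frac{6^{2}}{3} + \frac{10075}{3} - \frac{4550}{3} \cdot 6\right) = -19 + \left(2 + \frac{1}{3} \cdot 36 + \frac{10075}{3} - 9100\right) = -19 + \left(2 + 12 + \frac{10075}{3} - 9100\right) = -19 - \frac{17183}{3} = - \frac{17240}{3}$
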